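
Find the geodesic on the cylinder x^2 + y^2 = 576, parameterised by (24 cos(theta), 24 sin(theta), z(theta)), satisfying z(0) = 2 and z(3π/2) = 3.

Parameterise the cylinder of radius R = 24 as
    r(θ) = (24 cos θ, 24 sin θ, z(θ)).
The arc-length element is
    ds = sqrt(576 + (dz/dθ)^2) dθ,
so the Lagrangian is L = sqrt(576 + z'^2).
L depends on z' only, not on z or θ, so ∂L/∂z = 0 and
    ∂L/∂z' = z' / sqrt(576 + z'^2).
The Euler-Lagrange equation gives
    d/dθ( z' / sqrt(576 + z'^2) ) = 0,
so z' is constant. Integrating once:
    z(θ) = a θ + b,
a helix on the cylinder (a straight line when the cylinder is unrolled). The constants a, b are determined by the endpoint conditions.
With endpoint conditions z(0) = 2 and z(3π/2) = 3: from z(0) = b we get b = 2, and a·3π/2 + 2 = 3 gives a = 2/(3π), so
    z(θ) = (2/(3π)) θ + 2.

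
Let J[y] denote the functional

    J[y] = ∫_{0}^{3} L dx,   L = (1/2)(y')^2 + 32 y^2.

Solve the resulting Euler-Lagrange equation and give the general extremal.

The Lagrangian is L = (1/2)(y')^2 + 32 y^2.
∂L/∂y = 64y.
∂L/∂y' = y'.
The Euler-Lagrange equation d/dx(∂L/∂y') − ∂L/∂y = 0 becomes:
    y'' - 64 y = 0
General solution: y(x) = A e^(8x) + B e^(-8x), where A and B are arbitrary constants fixed by the endpoint conditions.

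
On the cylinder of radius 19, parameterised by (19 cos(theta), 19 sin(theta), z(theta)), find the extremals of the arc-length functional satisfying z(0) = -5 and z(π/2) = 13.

Parameterise the cylinder of radius R = 19 as
    r(θ) = (19 cos θ, 19 sin θ, z(θ)).
The arc-length element is
    ds = sqrt(361 + (dz/dθ)^2) dθ,
so the Lagrangian is L = sqrt(361 + z'^2).
L depends on z' only, not on z or θ, so ∂L/∂z = 0 and
    ∂L/∂z' = z' / sqrt(361 + z'^2).
The Euler-Lagrange equation gives
    d/dθ( z' / sqrt(361 + z'^2) ) = 0,
so z' is constant. Integrating once:
    z(θ) = a θ + b,
a helix on the cylinder (a straight line when the cylinder is unrolled). The constants a, b are determined by the endpoint conditions.
With endpoint conditions z(0) = -5 and z(π/2) = 13: from z(0) = b we get b = -5, and a·π/2 + -5 = 13 gives a = 36/π, so
    z(θ) = (36/π) θ − 5.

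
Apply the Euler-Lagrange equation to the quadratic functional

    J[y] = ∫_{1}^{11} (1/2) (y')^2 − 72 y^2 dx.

The Lagrangian is L = (1/2) (y')^2 − 72 y^2.
Compute ∂L/∂y = -144y, ∂L/∂y' = y'.
The Euler-Lagrange equation d/dx(∂L/∂y') − ∂L/∂y = 0 reduces to
    y'' + 144 y = 0.
Its general solution is
    y(x) = A sin(12x) + B cos(12x),
with A, B fixed by the endpoint conditions.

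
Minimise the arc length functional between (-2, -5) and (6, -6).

Arc-length functional: J[y] = ∫ sqrt(1 + (y')^2) dx.
Lagrangian L = sqrt(1 + (y')^2) has no explicit y dependence, so ∂L/∂y = 0 and the Euler-Lagrange equation gives
    d/dx( y' / sqrt(1 + (y')^2) ) = 0  ⇒  y' / sqrt(1 + (y')^2) = const.
Hence y' is constant, so y(x) is affine.
Fitting the endpoints (-2, -5) and (6, -6):
    slope m = ((-6) − (-5)) / (6 − (-2)) = -1/8,
    intercept c = (-5) − m·(-2) = -21/4.
Extremal: y(x) = (-1/8) x - 21/4.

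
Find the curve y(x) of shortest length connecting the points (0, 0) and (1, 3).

Arc-length functional: J[y] = ∫ sqrt(1 + (y')^2) dx.
Lagrangian L = sqrt(1 + (y')^2) has no explicit y dependence, so ∂L/∂y = 0 and the Euler-Lagrange equation gives
    d/dx( y' / sqrt(1 + (y')^2) ) = 0  ⇒  y' / sqrt(1 + (y')^2) = const.
Hence y' is constant, so y(x) is affine.
Fitting the endpoints (0, 0) and (1, 3):
    slope m = (3 − 0) / (1 − 0) = 3,
    intercept c = 0 − m·0 = 0.
Extremal: y(x) = 3 x.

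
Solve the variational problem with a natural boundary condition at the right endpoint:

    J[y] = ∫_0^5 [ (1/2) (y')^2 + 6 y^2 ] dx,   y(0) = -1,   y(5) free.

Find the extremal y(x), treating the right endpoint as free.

The Lagrangian L = (1/2) (y')^2 + 6 y^2 gives
    ∂L/∂y = 12 y,   ∂L/∂y' = y'.
Euler-Lagrange: y'' − 12 y = 0.
With k = sqrt(12), the general solution is
    y(x) = A cosh(sqrt(12) x) + B sinh(sqrt(12) x).
Fixed left endpoint y(0) = -1 ⇒ A = -1.
The right endpoint x = 5 is free, so the natural (transversality) condition is ∂L/∂y' |_{x=5} = 0, i.e. y'(5) = 0.
Compute y'(x) = A k sinh(k x) + B k cosh(k x), so
    y'(5) = A k sinh(k·5) + B k cosh(k·5) = 0
    ⇒ B = −A tanh(k·5) = tanh(sqrt(12)·5).
Therefore the extremal is
    y(x) = −cosh(sqrt(12) x) + tanh(sqrt(12)·5) sinh(sqrt(12) x).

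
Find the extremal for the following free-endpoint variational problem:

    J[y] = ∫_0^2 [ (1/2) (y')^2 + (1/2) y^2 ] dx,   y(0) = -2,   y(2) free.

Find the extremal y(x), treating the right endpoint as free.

The Lagrangian L = (1/2) (y')^2 + (1/2) y^2 gives
    ∂L/∂y = 1 y,   ∂L/∂y' = y'.
Euler-Lagrange: y'' − y = 0.
With k = 1, the general solution is
    y(x) = A cosh(x) + B sinh(x).
Fixed left endpoint y(0) = -2 ⇒ A = -2.
The right endpoint x = 2 is free, so the natural (transversality) condition is ∂L/∂y' |_{x=2} = 0, i.e. y'(2) = 0.
Compute y'(x) = A k sinh(k x) + B k cosh(k x), so
    y'(2) = A k sinh(k·2) + B k cosh(k·2) = 0
    ⇒ B = −A tanh(k·2) = 2 tanh(1·2).
Therefore the extremal is
    y(x) = −2 cosh(1 x) + 2 tanh(1·2) sinh(1 x).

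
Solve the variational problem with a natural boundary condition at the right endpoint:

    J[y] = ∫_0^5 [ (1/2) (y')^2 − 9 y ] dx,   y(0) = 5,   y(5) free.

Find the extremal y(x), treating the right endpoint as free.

The Lagrangian L = (1/2) (y')^2 − 9 y gives
    ∂L/∂y = −9,   ∂L/∂y' = y'.
Euler-Lagrange: d/dx(y') − (−9) = 0, i.e. y'' + 9 = 0, so
    y(x) = −(9/2) x^2 + C1 x + C2.
Fixed left endpoint y(0) = 5 ⇒ C2 = 5.
The right endpoint x = 5 is free, so the natural (transversality) condition is ∂L/∂y' |_{x=5} = 0, i.e. y'(5) = 0.
Compute y'(x) = −9 x + C1, so y'(5) = −45 + C1 = 0 ⇒ C1 = 45.
Therefore the extremal is
    y(x) = −(9/2) x^2 + 45 x + 5.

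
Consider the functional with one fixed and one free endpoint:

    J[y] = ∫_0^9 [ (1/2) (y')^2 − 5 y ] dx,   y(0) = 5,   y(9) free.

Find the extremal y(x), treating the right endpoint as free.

The Lagrangian L = (1/2) (y')^2 − 5 y gives
    ∂L/∂y = −5,   ∂L/∂y' = y'.
Euler-Lagrange: d/dx(y') − (−5) = 0, i.e. y'' + 5 = 0, so
    y(x) = −(5/2) x^2 + C1 x + C2.
Fixed left endpoint y(0) = 5 ⇒ C2 = 5.
The right endpoint x = 9 is free, so the natural (transversality) condition is ∂L/∂y' |_{x=9} = 0, i.e. y'(9) = 0.
Compute y'(x) = −5 x + C1, so y'(9) = −45 + C1 = 0 ⇒ C1 = 45.
Therefore the extremal is
    y(x) = −(5/2) x^2 + 45 x + 5.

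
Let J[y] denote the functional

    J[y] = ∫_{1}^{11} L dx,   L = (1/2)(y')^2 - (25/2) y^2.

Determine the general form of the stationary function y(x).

The Lagrangian is L = (1/2)(y')^2 - (25/2) y^2.
∂L/∂y = -25y.
∂L/∂y' = y'.
The Euler-Lagrange equation d/dx(∂L/∂y') − ∂L/∂y = 0 becomes:
    y'' + 25 y = 0
General solution: y(x) = A sin(5x) + B cos(5x), where A and B are arbitrary constants fixed by the endpoint conditions.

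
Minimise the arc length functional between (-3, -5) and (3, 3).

Arc-length functional: J[y] = ∫ sqrt(1 + (y')^2) dx.
Lagrangian L = sqrt(1 + (y')^2) has no explicit y dependence, so ∂L/∂y = 0 and the Euler-Lagrange equation gives
    d/dx( y' / sqrt(1 + (y')^2) ) = 0  ⇒  y' / sqrt(1 + (y')^2) = const.
Hence y' is constant, so y(x) is affine.
Fitting the endpoints (-3, -5) and (3, 3):
    slope m = (3 − (-5)) / (3 − (-3)) = 4/3,
    intercept c = (-5) − m·(-3) = -1.
Extremal: y(x) = (4/3) x - 1.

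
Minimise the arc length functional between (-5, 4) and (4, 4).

Arc-length functional: J[y] = ∫ sqrt(1 + (y')^2) dx.
Lagrangian L = sqrt(1 + (y')^2) has no explicit y dependence, so ∂L/∂y = 0 and the Euler-Lagrange equation gives
    d/dx( y' / sqrt(1 + (y')^2) ) = 0  ⇒  y' / sqrt(1 + (y')^2) = const.
Hence y' is constant, so y(x) is affine.
Fitting the endpoints (-5, 4) and (4, 4):
    slope m = (4 − 4) / (4 − (-5)) = 0,
    intercept c = 4 − m·(-5) = 4.
Extremal: y(x) = 4.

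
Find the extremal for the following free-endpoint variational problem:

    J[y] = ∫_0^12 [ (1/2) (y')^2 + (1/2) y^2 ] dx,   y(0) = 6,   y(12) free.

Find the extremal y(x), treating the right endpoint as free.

The Lagrangian L = (1/2) (y')^2 + (1/2) y^2 gives
    ∂L/∂y = 1 y,   ∂L/∂y' = y'.
Euler-Lagrange: y'' − y = 0.
With k = 1, the general solution is
    y(x) = A cosh(x) + B sinh(x).
Fixed left endpoint y(0) = 6 ⇒ A = 6.
The right endpoint x = 12 is free, so the natural (transversality) condition is ∂L/∂y' |_{x=12} = 0, i.e. y'(12) = 0.
Compute y'(x) = A k sinh(k x) + B k cosh(k x), so
    y'(12) = A k sinh(k·12) + B k cosh(k·12) = 0
    ⇒ B = −A tanh(k·12) = − 6 tanh(1·12).
Therefore the extremal is
    y(x) = 6 cosh(1 x) − 6 tanh(1·12) sinh(1 x).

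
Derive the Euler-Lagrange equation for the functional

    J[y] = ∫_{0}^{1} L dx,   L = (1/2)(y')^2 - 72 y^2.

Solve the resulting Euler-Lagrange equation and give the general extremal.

The Lagrangian is L = (1/2)(y')^2 - 72 y^2.
∂L/∂y = -144y.
∂L/∂y' = y'.
The Euler-Lagrange equation d/dx(∂L/∂y') − ∂L/∂y = 0 becomes:
    y'' + 144 y = 0
General solution: y(x) = A sin(12x) + B cos(12x), where A and B are arbitrary constants fixed by the endpoint conditions.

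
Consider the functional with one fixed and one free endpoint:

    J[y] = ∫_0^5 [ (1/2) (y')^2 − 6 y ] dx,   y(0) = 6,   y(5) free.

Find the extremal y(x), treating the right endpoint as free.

The Lagrangian L = (1/2) (y')^2 − 6 y gives
    ∂L/∂y = −6,   ∂L/∂y' = y'.
Euler-Lagrange: d/dx(y') − (−6) = 0, i.e. y'' + 6 = 0, so
    y(x) = −(6/2) x^2 + C1 x + C2.
Fixed left endpoint y(0) = 6 ⇒ C2 = 6.
The right endpoint x = 5 is free, so the natural (transversality) condition is ∂L/∂y' |_{x=5} = 0, i.e. y'(5) = 0.
Compute y'(x) = −6 x + C1, so y'(5) = −30 + C1 = 0 ⇒ C1 = 30.
Therefore the extremal is
    y(x) = −3 x^2 + 30 x + 6.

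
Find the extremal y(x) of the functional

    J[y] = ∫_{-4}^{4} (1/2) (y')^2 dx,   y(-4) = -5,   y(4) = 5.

The Lagrangian is L = (1/2) (y')^2.
Compute ∂L/∂y = 0, ∂L/∂y' = y'.
The Euler-Lagrange equation d/dx(∂L/∂y') − ∂L/∂y = 0 reduces to
    y'' = 0.
Its general solution is
    y(x) = A x + B,
with A, B fixed by the endpoint conditions.
Applying the endpoint conditions y(-4) = -5 and y(4) = 5: solve A·-4 + B = -5 and A·4 + B = 5. Subtracting gives A(4 − -4) = 5 − -5, so A = 5/4, and B = -5 − A·-4 = 0. Therefore
    y(x) = (5/4) x.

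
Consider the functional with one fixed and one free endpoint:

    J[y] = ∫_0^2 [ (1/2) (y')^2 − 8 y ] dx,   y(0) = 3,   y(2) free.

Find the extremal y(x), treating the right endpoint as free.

The Lagrangian L = (1/2) (y')^2 − 8 y gives
    ∂L/∂y = −8,   ∂L/∂y' = y'.
Euler-Lagrange: d/dx(y') − (−8) = 0, i.e. y'' + 8 = 0, so
    y(x) = −(8/2) x^2 + C1 x + C2.
Fixed left endpoint y(0) = 3 ⇒ C2 = 3.
The right endpoint x = 2 is free, so the natural (transversality) condition is ∂L/∂y' |_{x=2} = 0, i.e. y'(2) = 0.
Compute y'(x) = −8 x + C1, so y'(2) = −16 + C1 = 0 ⇒ C1 = 16.
Therefore the extremal is
    y(x) = −4 x^2 + 16 x + 3.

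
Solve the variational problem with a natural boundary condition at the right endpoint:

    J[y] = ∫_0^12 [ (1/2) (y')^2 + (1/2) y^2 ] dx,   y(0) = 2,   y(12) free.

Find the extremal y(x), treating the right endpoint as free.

The Lagrangian L = (1/2) (y')^2 + (1/2) y^2 gives
    ∂L/∂y = 1 y,   ∂L/∂y' = y'.
Euler-Lagrange: y'' − y = 0.
With k = 1, the general solution is
    y(x) = A cosh(x) + B sinh(x).
Fixed left endpoint y(0) = 2 ⇒ A = 2.
The right endpoint x = 12 is free, so the natural (transversality) condition is ∂L/∂y' |_{x=12} = 0, i.e. y'(12) = 0.
Compute y'(x) = A k sinh(k x) + B k cosh(k x), so
    y'(12) = A k sinh(k·12) + B k cosh(k·12) = 0
    ⇒ B = −A tanh(k·12) = − 2 tanh(1·12).
Therefore the extremal is
    y(x) = 2 cosh(1 x) − 2 tanh(1·12) sinh(1 x).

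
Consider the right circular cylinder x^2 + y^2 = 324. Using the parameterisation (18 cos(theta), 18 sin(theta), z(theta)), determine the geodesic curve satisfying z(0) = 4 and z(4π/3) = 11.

Parameterise the cylinder of radius R = 18 as
    r(θ) = (18 cos θ, 18 sin θ, z(θ)).
The arc-length element is
    ds = sqrt(324 + (dz/dθ)^2) dθ,
so the Lagrangian is L = sqrt(324 + z'^2).
L depends on z' only, not on z or θ, so ∂L/∂z = 0 and
    ∂L/∂z' = z' / sqrt(324 + z'^2).
The Euler-Lagrange equation gives
    d/dθ( z' / sqrt(324 + z'^2) ) = 0,
so z' is constant. Integrating once:
    z(θ) = a θ + b,
a helix on the cylinder (a straight line when the cylinder is unrolled). The constants a, b are determined by the endpoint conditions.
With endpoint conditions z(0) = 4 and z(4π/3) = 11: from z(0) = b we get b = 4, and a·4π/3 + 4 = 11 gives a = 21/(4π), so
    z(θ) = (21/(4π)) θ + 4.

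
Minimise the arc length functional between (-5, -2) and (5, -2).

Arc-length functional: J[y] = ∫ sqrt(1 + (y')^2) dx.
Lagrangian L = sqrt(1 + (y')^2) has no explicit y dependence, so ∂L/∂y = 0 and the Euler-Lagrange equation gives
    d/dx( y' / sqrt(1 + (y')^2) ) = 0  ⇒  y' / sqrt(1 + (y')^2) = const.
Hence y' is constant, so y(x) is affine.
Fitting the endpoints (-5, -2) and (5, -2):
    slope m = ((-2) − (-2)) / (5 − (-5)) = 0,
    intercept c = (-2) − m·(-5) = -2.
Extremal: y(x) = -2.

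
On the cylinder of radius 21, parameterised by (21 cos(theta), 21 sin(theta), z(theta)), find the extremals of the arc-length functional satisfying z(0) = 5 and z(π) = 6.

Parameterise the cylinder of radius R = 21 as
    r(θ) = (21 cos θ, 21 sin θ, z(θ)).
The arc-length element is
    ds = sqrt(441 + (dz/dθ)^2) dθ,
so the Lagrangian is L = sqrt(441 + z'^2).
L depends on z' only, not on z or θ, so ∂L/∂z = 0 and
    ∂L/∂z' = z' / sqrt(441 + z'^2).
The Euler-Lagrange equation gives
    d/dθ( z' / sqrt(441 + z'^2) ) = 0,
so z' is constant. Integrating once:
    z(θ) = a θ + b,
a helix on the cylinder (a straight line when the cylinder is unrolled). The constants a, b are determined by the endpoint conditions.
With endpoint conditions z(0) = 5 and z(π) = 6: from z(0) = b we get b = 5, and a·π + 5 = 6 gives a = 1/π, so
    z(θ) = (1/π) θ + 5.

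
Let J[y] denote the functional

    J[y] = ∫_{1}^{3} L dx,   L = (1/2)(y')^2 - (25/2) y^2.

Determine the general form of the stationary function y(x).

The Lagrangian is L = (1/2)(y')^2 - (25/2) y^2.
∂L/∂y = -25y.
∂L/∂y' = y'.
The Euler-Lagrange equation d/dx(∂L/∂y') − ∂L/∂y = 0 becomes:
    y'' + 25 y = 0
General solution: y(x) = A sin(5x) + B cos(5x), where A and B are arbitrary constants fixed by the endpoint conditions.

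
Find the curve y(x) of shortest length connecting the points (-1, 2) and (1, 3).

Arc-length functional: J[y] = ∫ sqrt(1 + (y')^2) dx.
Lagrangian L = sqrt(1 + (y')^2) has no explicit y dependence, so ∂L/∂y = 0 and the Euler-Lagrange equation gives
    d/dx( y' / sqrt(1 + (y')^2) ) = 0  ⇒  y' / sqrt(1 + (y')^2) = const.
Hence y' is constant, so y(x) is affine.
Fitting the endpoints (-1, 2) and (1, 3):
    slope m = (3 − 2) / (1 − (-1)) = 1/2,
    intercept c = 2 − m·(-1) = 5/2.
Extremal: y(x) = (1/2) x + 5/2.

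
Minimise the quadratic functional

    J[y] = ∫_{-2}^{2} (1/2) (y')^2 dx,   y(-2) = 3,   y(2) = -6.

The Lagrangian is L = (1/2) (y')^2.
Compute ∂L/∂y = 0, ∂L/∂y' = y'.
The Euler-Lagrange equation d/dx(∂L/∂y') − ∂L/∂y = 0 reduces to
    y'' = 0.
Its general solution is
    y(x) = A x + B,
with A, B fixed by the endpoint conditions.
Applying the endpoint conditions y(-2) = 3 and y(2) = -6: solve A·-2 + B = 3 and A·2 + B = -6. Subtracting gives A(2 − -2) = -6 − 3, so A = -9/4, and B = 3 − A·-2 = -3/2. Therefore
    y(x) = (-9/4) x - 3/2.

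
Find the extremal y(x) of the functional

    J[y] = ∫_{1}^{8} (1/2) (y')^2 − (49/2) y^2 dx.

The Lagrangian is L = (1/2) (y')^2 − (49/2) y^2.
Compute ∂L/∂y = -49y, ∂L/∂y' = y'.
The Euler-Lagrange equation d/dx(∂L/∂y') − ∂L/∂y = 0 reduces to
    y'' + 49 y = 0.
Its general solution is
    y(x) = A sin(7x) + B cos(7x),
with A, B fixed by the endpoint conditions.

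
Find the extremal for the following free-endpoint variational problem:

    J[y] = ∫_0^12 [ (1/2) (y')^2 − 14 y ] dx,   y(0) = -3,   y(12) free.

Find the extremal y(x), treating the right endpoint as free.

The Lagrangian L = (1/2) (y')^2 − 14 y gives
    ∂L/∂y = −14,   ∂L/∂y' = y'.
Euler-Lagrange: d/dx(y') − (−14) = 0, i.e. y'' + 14 = 0, so
    y(x) = −(14/2) x^2 + C1 x + C2.
Fixed left endpoint y(0) = -3 ⇒ C2 = -3.
The right endpoint x = 12 is free, so the natural (transversality) condition is ∂L/∂y' |_{x=12} = 0, i.e. y'(12) = 0.
Compute y'(x) = −14 x + C1, so y'(12) = −168 + C1 = 0 ⇒ C1 = 168.
Therefore the extremal is
    y(x) = −7 x^2 + 168 x − 3.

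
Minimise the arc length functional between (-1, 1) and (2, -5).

Arc-length functional: J[y] = ∫ sqrt(1 + (y')^2) dx.
Lagrangian L = sqrt(1 + (y')^2) has no explicit y dependence, so ∂L/∂y = 0 and the Euler-Lagrange equation gives
    d/dx( y' / sqrt(1 + (y')^2) ) = 0  ⇒  y' / sqrt(1 + (y')^2) = const.
Hence y' is constant, so y(x) is affine.
Fitting the endpoints (-1, 1) and (2, -5):
    slope m = ((-5) − 1) / (2 − (-1)) = -2,
    intercept c = 1 − m·(-1) = -1.
Extremal: y(x) = -2 x - 1.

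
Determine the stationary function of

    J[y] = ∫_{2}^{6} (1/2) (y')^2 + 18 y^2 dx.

The Lagrangian is L = (1/2) (y')^2 + 18 y^2.
Compute ∂L/∂y = 36y, ∂L/∂y' = y'.
The Euler-Lagrange equation d/dx(∂L/∂y') − ∂L/∂y = 0 reduces to
    y'' − 36 y = 0.
Its general solution is
    y(x) = A e^(6x) + B e^(−6x),
with A, B fixed by the endpoint conditions.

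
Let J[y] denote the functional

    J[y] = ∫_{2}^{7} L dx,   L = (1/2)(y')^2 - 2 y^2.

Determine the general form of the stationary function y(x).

The Lagrangian is L = (1/2)(y')^2 - 2 y^2.
∂L/∂y = -4y.
∂L/∂y' = y'.
The Euler-Lagrange equation d/dx(∂L/∂y') − ∂L/∂y = 0 becomes:
    y'' + 4 y = 0
General solution: y(x) = A sin(2x) + B cos(2x), where A and B are arbitrary constants fixed by the endpoint conditions.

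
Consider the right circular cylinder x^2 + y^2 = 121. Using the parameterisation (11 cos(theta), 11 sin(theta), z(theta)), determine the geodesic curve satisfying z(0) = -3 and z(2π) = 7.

Parameterise the cylinder of radius R = 11 as
    r(θ) = (11 cos θ, 11 sin θ, z(θ)).
The arc-length element is
    ds = sqrt(121 + (dz/dθ)^2) dθ,
so the Lagrangian is L = sqrt(121 + z'^2).
L depends on z' only, not on z or θ, so ∂L/∂z = 0 and
    ∂L/∂z' = z' / sqrt(121 + z'^2).
The Euler-Lagrange equation gives
    d/dθ( z' / sqrt(121 + z'^2) ) = 0,
so z' is constant. Integrating once:
    z(θ) = a θ + b,
a helix on the cylinder (a straight line when the cylinder is unrolled). The constants a, b are determined by the endpoint conditions.
With endpoint conditions z(0) = -3 and z(2π) = 7: from z(0) = b we get b = -3, and a·2π + -3 = 7 gives a = 5/π, so
    z(θ) = (5/π) θ − 3.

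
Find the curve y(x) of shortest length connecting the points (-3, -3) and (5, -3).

Arc-length functional: J[y] = ∫ sqrt(1 + (y')^2) dx.
Lagrangian L = sqrt(1 + (y')^2) has no explicit y dependence, so ∂L/∂y = 0 and the Euler-Lagrange equation gives
    d/dx( y' / sqrt(1 + (y')^2) ) = 0  ⇒  y' / sqrt(1 + (y')^2) = const.
Hence y' is constant, so y(x) is affine.
Fitting the endpoints (-3, -3) and (5, -3):
    slope m = ((-3) − (-3)) / (5 − (-3)) = 0,
    intercept c = (-3) − m·(-3) = -3.
Extremal: y(x) = -3.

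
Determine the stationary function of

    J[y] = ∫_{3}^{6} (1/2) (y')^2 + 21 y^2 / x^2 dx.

The Lagrangian is L = (1/2) (y')^2 + 21 y^2 / x^2.
Compute ∂L/∂y = 42y/x^2, ∂L/∂y' = y'.
The Euler-Lagrange equation d/dx(∂L/∂y') − ∂L/∂y = 0 reduces to
    y'' − 42/x^2 · y = 0  (x > 0).
Its general solution is
    y(x) = A x^7 + B x^(-6),
with A, B fixed by the endpoint conditions.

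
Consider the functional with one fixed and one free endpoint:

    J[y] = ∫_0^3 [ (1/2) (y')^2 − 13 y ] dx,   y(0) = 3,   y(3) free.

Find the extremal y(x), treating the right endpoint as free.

The Lagrangian L = (1/2) (y')^2 − 13 y gives
    ∂L/∂y = −13,   ∂L/∂y' = y'.
Euler-Lagrange: d/dx(y') − (−13) = 0, i.e. y'' + 13 = 0, so
    y(x) = −(13/2) x^2 + C1 x + C2.
Fixed left endpoint y(0) = 3 ⇒ C2 = 3.
The right endpoint x = 3 is free, so the natural (transversality) condition is ∂L/∂y' |_{x=3} = 0, i.e. y'(3) = 0.
Compute y'(x) = −13 x + C1, so y'(3) = −39 + C1 = 0 ⇒ C1 = 39.
Therefore the extremal is
    y(x) = −(13/2) x^2 + 39 x + 3.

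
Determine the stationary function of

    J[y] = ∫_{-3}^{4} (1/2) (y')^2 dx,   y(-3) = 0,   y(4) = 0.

The Lagrangian is L = (1/2) (y')^2.
Compute ∂L/∂y = 0, ∂L/∂y' = y'.
The Euler-Lagrange equation d/dx(∂L/∂y') − ∂L/∂y = 0 reduces to
    y'' = 0.
Its general solution is
    y(x) = A x + B,
with A, B fixed by the endpoint conditions.
Applying the endpoint conditions y(-3) = 0 and y(4) = 0: solve A·-3 + B = 0 and A·4 + B = 0. Subtracting gives A(4 − -3) = 0 − 0, so A = 0, and B = 0 − A·-3 = 0. Therefore
    y(x) = 0.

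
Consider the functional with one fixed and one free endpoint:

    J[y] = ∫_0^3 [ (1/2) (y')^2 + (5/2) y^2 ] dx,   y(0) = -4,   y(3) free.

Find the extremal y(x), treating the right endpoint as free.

The Lagrangian L = (1/2) (y')^2 + (5/2) y^2 gives
    ∂L/∂y = 5 y,   ∂L/∂y' = y'.
Euler-Lagrange: y'' − 5 y = 0.
With k = sqrt(5), the general solution is
    y(x) = A cosh(sqrt(5) x) + B sinh(sqrt(5) x).
Fixed left endpoint y(0) = -4 ⇒ A = -4.
The right endpoint x = 3 is free, so the natural (transversality) condition is ∂L/∂y' |_{x=3} = 0, i.e. y'(3) = 0.
Compute y'(x) = A k sinh(k x) + B k cosh(k x), so
    y'(3) = A k sinh(k·3) + B k cosh(k·3) = 0
    ⇒ B = −A tanh(k·3) = 4 tanh(sqrt(5)·3).
Therefore the extremal is
    y(x) = −4 cosh(sqrt(5) x) + 4 tanh(sqrt(5)·3) sinh(sqrt(5) x).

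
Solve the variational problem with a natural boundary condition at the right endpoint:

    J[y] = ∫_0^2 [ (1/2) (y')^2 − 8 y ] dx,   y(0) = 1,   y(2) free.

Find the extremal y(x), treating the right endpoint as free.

The Lagrangian L = (1/2) (y')^2 − 8 y gives
    ∂L/∂y = −8,   ∂L/∂y' = y'.
Euler-Lagrange: d/dx(y') − (−8) = 0, i.e. y'' + 8 = 0, so
    y(x) = −(8/2) x^2 + C1 x + C2.
Fixed left endpoint y(0) = 1 ⇒ C2 = 1.
The right endpoint x = 2 is free, so the natural (transversality) condition is ∂L/∂y' |_{x=2} = 0, i.e. y'(2) = 0.
Compute y'(x) = −8 x + C1, so y'(2) = −16 + C1 = 0 ⇒ C1 = 16.
Therefore the extremal is
    y(x) = −4 x^2 + 16 x + 1.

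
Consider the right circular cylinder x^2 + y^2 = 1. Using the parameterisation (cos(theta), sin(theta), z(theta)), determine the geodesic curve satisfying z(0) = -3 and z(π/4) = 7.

Parameterise the cylinder of radius R = 1 as
    r(θ) = (cos θ, sin θ, z(θ)).
The arc-length element is
    ds = sqrt(1 + (dz/dθ)^2) dθ,
so the Lagrangian is L = sqrt(1 + z'^2).
L depends on z' only, not on z or θ, so ∂L/∂z = 0 and
    ∂L/∂z' = z' / sqrt(1 + z'^2).
The Euler-Lagrange equation gives
    d/dθ( z' / sqrt(1 + z'^2) ) = 0,
so z' is constant. Integrating once:
    z(θ) = a θ + b,
a helix on the cylinder (a straight line when the cylinder is unrolled). The constants a, b are determined by the endpoint conditions.
With endpoint conditions z(0) = -3 and z(π/4) = 7: from z(0) = b we get b = -3, and a·π/4 + -3 = 7 gives a = 40/π, so
    z(θ) = (40/π) θ − 3.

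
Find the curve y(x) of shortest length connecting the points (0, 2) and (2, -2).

Arc-length functional: J[y] = ∫ sqrt(1 + (y')^2) dx.
Lagrangian L = sqrt(1 + (y')^2) has no explicit y dependence, so ∂L/∂y = 0 and the Euler-Lagrange equation gives
    d/dx( y' / sqrt(1 + (y')^2) ) = 0  ⇒  y' / sqrt(1 + (y')^2) = const.
Hence y' is constant, so y(x) is affine.
Fitting the endpoints (0, 2) and (2, -2):
    slope m = ((-2) − 2) / (2 − 0) = -2,
    intercept c = 2 − m·0 = 2.
Extremal: y(x) = -2 x + 2.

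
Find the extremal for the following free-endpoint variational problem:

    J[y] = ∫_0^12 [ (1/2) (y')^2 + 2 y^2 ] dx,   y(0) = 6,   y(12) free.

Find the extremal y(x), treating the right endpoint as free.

The Lagrangian L = (1/2) (y')^2 + 2 y^2 gives
    ∂L/∂y = 4 y,   ∂L/∂y' = y'.
Euler-Lagrange: y'' − 4 y = 0.
With k = 2, the general solution is
    y(x) = A cosh(2 x) + B sinh(2 x).
Fixed left endpoint y(0) = 6 ⇒ A = 6.
The right endpoint x = 12 is free, so the natural (transversality) condition is ∂L/∂y' |_{x=12} = 0, i.e. y'(12) = 0.
Compute y'(x) = A k sinh(k x) + B k cosh(k x), so
    y'(12) = A k sinh(k·12) + B k cosh(k·12) = 0
    ⇒ B = −A tanh(k·12) = − 6 tanh(2·12).
Therefore the extremal is
    y(x) = 6 cosh(2 x) − 6 tanh(2·12) sinh(2 x).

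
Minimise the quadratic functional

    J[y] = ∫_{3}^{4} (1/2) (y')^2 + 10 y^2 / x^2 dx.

The Lagrangian is L = (1/2) (y')^2 + 10 y^2 / x^2.
Compute ∂L/∂y = 20y/x^2, ∂L/∂y' = y'.
The Euler-Lagrange equation d/dx(∂L/∂y') − ∂L/∂y = 0 reduces to
    y'' − 20/x^2 · y = 0  (x > 0).
Its general solution is
    y(x) = A x^5 + B x^(-4),
with A, B fixed by the endpoint conditions.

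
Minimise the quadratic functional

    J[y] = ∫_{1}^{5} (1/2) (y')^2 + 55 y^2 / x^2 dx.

The Lagrangian is L = (1/2) (y')^2 + 55 y^2 / x^2.
Compute ∂L/∂y = 110y/x^2, ∂L/∂y' = y'.
The Euler-Lagrange equation d/dx(∂L/∂y') − ∂L/∂y = 0 reduces to
    y'' − 110/x^2 · y = 0  (x > 0).
Its general solution is
    y(x) = A x^11 + B x^(-10),
with A, B fixed by the endpoint conditions.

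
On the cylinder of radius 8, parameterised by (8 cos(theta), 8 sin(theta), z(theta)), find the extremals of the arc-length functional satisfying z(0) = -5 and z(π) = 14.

Parameterise the cylinder of radius R = 8 as
    r(θ) = (8 cos θ, 8 sin θ, z(θ)).
The arc-length element is
    ds = sqrt(64 + (dz/dθ)^2) dθ,
so the Lagrangian is L = sqrt(64 + z'^2).
L depends on z' only, not on z or θ, so ∂L/∂z = 0 and
    ∂L/∂z' = z' / sqrt(64 + z'^2).
The Euler-Lagrange equation gives
    d/dθ( z' / sqrt(64 + z'^2) ) = 0,
so z' is constant. Integrating once:
    z(θ) = a θ + b,
a helix on the cylinder (a straight line when the cylinder is unrolled). The constants a, b are determined by the endpoint conditions.
With endpoint conditions z(0) = -5 and z(π) = 14: from z(0) = b we get b = -5, and a·π + -5 = 14 gives a = 19/π, so
    z(θ) = (19/π) θ − 5.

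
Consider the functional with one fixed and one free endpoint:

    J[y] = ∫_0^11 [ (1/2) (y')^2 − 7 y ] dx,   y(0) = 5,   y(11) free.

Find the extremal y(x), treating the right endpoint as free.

The Lagrangian L = (1/2) (y')^2 − 7 y gives
    ∂L/∂y = −7,   ∂L/∂y' = y'.
Euler-Lagrange: d/dx(y') − (−7) = 0, i.e. y'' + 7 = 0, so
    y(x) = −(7/2) x^2 + C1 x + C2.
Fixed left endpoint y(0) = 5 ⇒ C2 = 5.
The right endpoint x = 11 is free, so the natural (transversality) condition is ∂L/∂y' |_{x=11} = 0, i.e. y'(11) = 0.
Compute y'(x) = −7 x + C1, so y'(11) = −77 + C1 = 0 ⇒ C1 = 77.
Therefore the extremal is
    y(x) = −(7/2) x^2 + 77 x + 5.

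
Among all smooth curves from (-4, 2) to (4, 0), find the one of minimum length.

Arc-length functional: J[y] = ∫ sqrt(1 + (y')^2) dx.
Lagrangian L = sqrt(1 + (y')^2) has no explicit y dependence, so ∂L/∂y = 0 and the Euler-Lagrange equation gives
    d/dx( y' / sqrt(1 + (y')^2) ) = 0  ⇒  y' / sqrt(1 + (y')^2) = const.
Hence y' is constant, so y(x) is affine.
Fitting the endpoints (-4, 2) and (4, 0):
    slope m = (0 − 2) / (4 − (-4)) = -1/4,
    intercept c = 2 − m·(-4) = 1.
Extremal: y(x) = (-1/4) x + 1.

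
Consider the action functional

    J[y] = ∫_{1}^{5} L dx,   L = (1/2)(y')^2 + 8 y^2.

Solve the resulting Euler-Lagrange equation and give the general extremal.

The Lagrangian is L = (1/2)(y')^2 + 8 y^2.
∂L/∂y = 16y.
∂L/∂y' = y'.
The Euler-Lagrange equation d/dx(∂L/∂y') − ∂L/∂y = 0 becomes:
    y'' - 16 y = 0
General solution: y(x) = A e^(4x) + B e^(-4x), where A and B are arbitrary constants fixed by the endpoint conditions.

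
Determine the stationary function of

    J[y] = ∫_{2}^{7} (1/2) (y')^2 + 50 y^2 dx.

The Lagrangian is L = (1/2) (y')^2 + 50 y^2.
Compute ∂L/∂y = 100y, ∂L/∂y' = y'.
The Euler-Lagrange equation d/dx(∂L/∂y') − ∂L/∂y = 0 reduces to
    y'' − 100 y = 0.
Its general solution is
    y(x) = A e^(10x) + B e^(−10x),
with A, B fixed by the endpoint conditions.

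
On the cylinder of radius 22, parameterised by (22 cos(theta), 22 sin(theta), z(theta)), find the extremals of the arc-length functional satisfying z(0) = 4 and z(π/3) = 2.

Parameterise the cylinder of radius R = 22 as
    r(θ) = (22 cos θ, 22 sin θ, z(θ)).
The arc-length element is
    ds = sqrt(484 + (dz/dθ)^2) dθ,
so the Lagrangian is L = sqrt(484 + z'^2).
L depends on z' only, not on z or θ, so ∂L/∂z = 0 and
    ∂L/∂z' = z' / sqrt(484 + z'^2).
The Euler-Lagrange equation gives
    d/dθ( z' / sqrt(484 + z'^2) ) = 0,
so z' is constant. Integrating once:
    z(θ) = a θ + b,
a helix on the cylinder (a straight line when the cylinder is unrolled). The constants a, b are determined by the endpoint conditions.
With endpoint conditions z(0) = 4 and z(π/3) = 2: from z(0) = b we get b = 4, and a·π/3 + 4 = 2 gives a = -6/π, so
    z(θ) = (-6/π) θ + 4.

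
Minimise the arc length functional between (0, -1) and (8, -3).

Arc-length functional: J[y] = ∫ sqrt(1 + (y')^2) dx.
Lagrangian L = sqrt(1 + (y')^2) has no explicit y dependence, so ∂L/∂y = 0 and the Euler-Lagrange equation gives
    d/dx( y' / sqrt(1 + (y')^2) ) = 0  ⇒  y' / sqrt(1 + (y')^2) = const.
Hence y' is constant, so y(x) is affine.
Fitting the endpoints (0, -1) and (8, -3):
    slope m = ((-3) − (-1)) / (8 − 0) = -1/4,
    intercept c = (-1) − m·0 = -1.
Extremal: y(x) = (-1/4) x - 1.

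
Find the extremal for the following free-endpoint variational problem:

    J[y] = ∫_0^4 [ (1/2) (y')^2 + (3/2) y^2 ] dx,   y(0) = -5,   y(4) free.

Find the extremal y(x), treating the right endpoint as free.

The Lagrangian L = (1/2) (y')^2 + (3/2) y^2 gives
    ∂L/∂y = 3 y,   ∂L/∂y' = y'.
Euler-Lagrange: y'' − 3 y = 0.
With k = sqrt(3), the general solution is
    y(x) = A cosh(sqrt(3) x) + B sinh(sqrt(3) x).
Fixed left endpoint y(0) = -5 ⇒ A = -5.
The right endpoint x = 4 is free, so the natural (transversality) condition is ∂L/∂y' |_{x=4} = 0, i.e. y'(4) = 0.
Compute y'(x) = A k sinh(k x) + B k cosh(k x), so
    y'(4) = A k sinh(k·4) + B k cosh(k·4) = 0
    ⇒ B = −A tanh(k·4) = 5 tanh(sqrt(3)·4).
Therefore the extremal is
    y(x) = −5 cosh(sqrt(3) x) + 5 tanh(sqrt(3)·4) sinh(sqrt(3) x).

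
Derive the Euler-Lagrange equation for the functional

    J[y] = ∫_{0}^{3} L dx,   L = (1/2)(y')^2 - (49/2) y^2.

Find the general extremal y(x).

The Lagrangian is L = (1/2)(y')^2 - (49/2) y^2.
∂L/∂y = -49y.
∂L/∂y' = y'.
The Euler-Lagrange equation d/dx(∂L/∂y') − ∂L/∂y = 0 becomes:
    y'' + 49 y = 0
General solution: y(x) = A sin(7x) + B cos(7x), where A and B are arbitrary constants fixed by the endpoint conditions.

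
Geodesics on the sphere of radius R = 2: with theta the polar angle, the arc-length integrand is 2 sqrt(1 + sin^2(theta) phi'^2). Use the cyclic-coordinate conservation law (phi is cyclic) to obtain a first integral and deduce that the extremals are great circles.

On the sphere of radius R = 2 with spherical coordinates (θ, φ), the induced metric is
    ds^2 = 4(dθ^2 + sin^2(θ) dφ^2).
Parameterise by θ; the arc-length functional is
    J[φ] = ∫ 2 sqrt(1 + sin^2(θ) (dφ/dθ)^2) dθ,
so L = 2 sqrt(1 + sin^2(θ) φ'^2). Compute
    ∂L/∂φ = 0  (L has no explicit φ dependence),
    ∂L/∂φ' = 2 sin^2(θ) φ' / sqrt(1 + sin^2(θ) φ'^2).
Since ∂L/∂φ = 0, the Euler-Lagrange equation
    d/dθ(∂L/∂φ') − ∂L/∂φ = 0
reduces to d/dθ(∂L/∂φ') = 0, i.e. the momentum conjugate to φ is conserved:
    2 sin^2(θ) φ' / sqrt(1 + sin^2(θ) φ'^2) = C.
The overall factor of 2 is constant, so dividing through gives Clairaut's relation sin^2(θ) φ' / sqrt(1 + sin^2(θ) φ'^2) = C' (with C' = C/2). Solving for φ' and integrating gives the great-circle family
    cot(θ) = A cos(φ − φ_0),
i.e. the intersection of the sphere with a plane through the origin. The two constants A and φ_0 (equivalently C and one phase) are fixed by the two endpoint conditions.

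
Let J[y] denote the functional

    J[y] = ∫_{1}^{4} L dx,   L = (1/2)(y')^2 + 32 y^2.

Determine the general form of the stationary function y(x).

The Lagrangian is L = (1/2)(y')^2 + 32 y^2.
∂L/∂y = 64y.
∂L/∂y' = y'.
The Euler-Lagrange equation d/dx(∂L/∂y') − ∂L/∂y = 0 becomes:
    y'' - 64 y = 0
General solution: y(x) = A e^(8x) + B e^(-8x), where A and B are arbitrary constants fixed by the endpoint conditions.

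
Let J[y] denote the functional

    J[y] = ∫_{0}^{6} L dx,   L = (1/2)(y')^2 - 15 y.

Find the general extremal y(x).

The Lagrangian is L = (1/2)(y')^2 - 15 y.
∂L/∂y = -15.
∂L/∂y' = y'.
The Euler-Lagrange equation d/dx(∂L/∂y') − ∂L/∂y = 0 becomes:
    y'' + 15 = 0
General solution: y(x) = -(15/2) x^2 + A x + B, where A and B are arbitrary constants fixed by the endpoint conditions.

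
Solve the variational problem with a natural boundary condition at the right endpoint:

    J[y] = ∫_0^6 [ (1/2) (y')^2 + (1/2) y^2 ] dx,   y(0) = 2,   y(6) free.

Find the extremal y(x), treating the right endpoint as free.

The Lagrangian L = (1/2) (y')^2 + (1/2) y^2 gives
    ∂L/∂y = 1 y,   ∂L/∂y' = y'.
Euler-Lagrange: y'' − y = 0.
With k = 1, the general solution is
    y(x) = A cosh(x) + B sinh(x).
Fixed left endpoint y(0) = 2 ⇒ A = 2.
The right endpoint x = 6 is free, so the natural (transversality) condition is ∂L/∂y' |_{x=6} = 0, i.e. y'(6) = 0.
Compute y'(x) = A k sinh(k x) + B k cosh(k x), so
    y'(6) = A k sinh(k·6) + B k cosh(k·6) = 0
    ⇒ B = −A tanh(k·6) = − 2 tanh(1·6).
Therefore the extremal is
    y(x) = 2 cosh(1 x) − 2 tanh(1·6) sinh(1 x).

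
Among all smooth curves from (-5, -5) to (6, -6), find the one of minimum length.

Arc-length functional: J[y] = ∫ sqrt(1 + (y')^2) dx.
Lagrangian L = sqrt(1 + (y')^2) has no explicit y dependence, so ∂L/∂y = 0 and the Euler-Lagrange equation gives
    d/dx( y' / sqrt(1 + (y')^2) ) = 0  ⇒  y' / sqrt(1 + (y')^2) = const.
Hence y' is constant, so y(x) is affine.
Fitting the endpoints (-5, -5) and (6, -6):
    slope m = ((-6) − (-5)) / (6 − (-5)) = -1/11,
    intercept c = (-5) − m·(-5) = -60/11.
Extremal: y(x) = (-1/11) x - 60/11.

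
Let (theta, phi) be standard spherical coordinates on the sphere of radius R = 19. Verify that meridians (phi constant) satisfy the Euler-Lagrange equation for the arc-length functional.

On the sphere of radius R = 19 with spherical coordinates (θ, φ), the induced metric is
    ds^2 = 361(dθ^2 + sin^2(θ) dφ^2).
Using θ as the parameter, the arc-length functional becomes
    J[φ] = ∫ 19 sqrt(1 + sin^2(θ) (dφ/dθ)^2) dθ.
So L = 19 sqrt(1 + sin^2(θ) φ'^2). Compute
    ∂L/∂φ = 0  (L has no explicit φ dependence),
    ∂L/∂φ' = 19 sin^2(θ) φ' / sqrt(1 + sin^2(θ) φ'^2).
For the candidate φ(θ) = c (constant), φ' = 0, so ∂L/∂φ' evaluated along the candidate vanishes, and ∂L/∂φ is identically zero. Hence
    d/dθ(∂L/∂φ') − ∂L/∂φ = 0
is satisfied. Therefore meridians φ = const are extremals of arc length — they are geodesics on the sphere.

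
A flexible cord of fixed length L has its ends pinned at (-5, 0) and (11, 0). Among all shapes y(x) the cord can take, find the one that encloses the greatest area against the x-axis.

Set up the augmented Lagrangian using a multiplier λ for the length constraint:
    F(y, y') = y − λ sqrt(1 + y'^2).
F has no explicit x dependence, so the Beltrami identity yields a first integral
    F − y' ∂F/∂y' = C.
Compute ∂F/∂y' = −λ y' / sqrt(1 + y'^2). Then
    y − λ sqrt(1 + y'^2) + λ y'^2 / sqrt(1 + y'^2) = C
    ⇒  y − λ / sqrt(1 + y'^2) = C.
Solving for y' and integrating gives
    (x − a)^2 + (y − b)^2 = λ^2,
a circular arc of radius λ. The constants a, b are determined by the endpoint conditions y(-5) = y(11) = 0, and λ is fixed implicitly by the length constraint
    ∫_{-5}^{11} sqrt(1 + y'^2) dx = L.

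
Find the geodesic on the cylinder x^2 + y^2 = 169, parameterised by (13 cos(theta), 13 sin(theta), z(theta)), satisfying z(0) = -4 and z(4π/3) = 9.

Parameterise the cylinder of radius R = 13 as
    r(θ) = (13 cos θ, 13 sin θ, z(θ)).
The arc-length element is
    ds = sqrt(169 + (dz/dθ)^2) dθ,
so the Lagrangian is L = sqrt(169 + z'^2).
L depends on z' only, not on z or θ, so ∂L/∂z = 0 and
    ∂L/∂z' = z' / sqrt(169 + z'^2).
The Euler-Lagrange equation gives
    d/dθ( z' / sqrt(169 + z'^2) ) = 0,
so z' is constant. Integrating once:
    z(θ) = a θ + b,
a helix on the cylinder (a straight line when the cylinder is unrolled). The constants a, b are determined by the endpoint conditions.
With endpoint conditions z(0) = -4 and z(4π/3) = 9: from z(0) = b we get b = -4, and a·4π/3 + -4 = 9 gives a = 39/(4π), so
    z(θ) = (39/(4π)) θ − 4.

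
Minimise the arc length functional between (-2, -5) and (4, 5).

Arc-length functional: J[y] = ∫ sqrt(1 + (y')^2) dx.
Lagrangian L = sqrt(1 + (y')^2) has no explicit y dependence, so ∂L/∂y = 0 and the Euler-Lagrange equation gives
    d/dx( y' / sqrt(1 + (y')^2) ) = 0  ⇒  y' / sqrt(1 + (y')^2) = const.
Hence y' is constant, so y(x) is affine.
Fitting the endpoints (-2, -5) and (4, 5):
    slope m = (5 − (-5)) / (4 − (-2)) = 5/3,
    intercept c = (-5) − m·(-2) = -5/3.
Extremal: y(x) = (5/3) x - 5/3.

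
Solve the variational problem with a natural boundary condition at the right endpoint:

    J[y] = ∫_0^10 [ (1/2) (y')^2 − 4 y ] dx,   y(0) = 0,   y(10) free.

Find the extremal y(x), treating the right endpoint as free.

The Lagrangian L = (1/2) (y')^2 − 4 y gives
    ∂L/∂y = −4,   ∂L/∂y' = y'.
Euler-Lagrange: d/dx(y') − (−4) = 0, i.e. y'' + 4 = 0, so
    y(x) = −(4/2) x^2 + C1 x + C2.
Fixed left endpoint y(0) = 0 ⇒ C2 = 0.
The right endpoint x = 10 is free, so the natural (transversality) condition is ∂L/∂y' |_{x=10} = 0, i.e. y'(10) = 0.
Compute y'(x) = −4 x + C1, so y'(10) = −40 + C1 = 0 ⇒ C1 = 40.
Therefore the extremal is
    y(x) = −2 x^2 + 40 x.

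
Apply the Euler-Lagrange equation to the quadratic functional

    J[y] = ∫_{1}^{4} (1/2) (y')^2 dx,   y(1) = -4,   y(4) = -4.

The Lagrangian is L = (1/2) (y')^2.
Compute ∂L/∂y = 0, ∂L/∂y' = y'.
The Euler-Lagrange equation d/dx(∂L/∂y') − ∂L/∂y = 0 reduces to
    y'' = 0.
Its general solution is
    y(x) = A x + B,
with A, B fixed by the endpoint conditions.
Applying the endpoint conditions y(1) = -4 and y(4) = -4: solve A·1 + B = -4 and A·4 + B = -4. Subtracting gives A(4 − 1) = -4 − -4, so A = 0, and B = -4 − A·1 = -4. Therefore
    y(x) = -4.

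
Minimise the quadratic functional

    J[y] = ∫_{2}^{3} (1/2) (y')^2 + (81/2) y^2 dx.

The Lagrangian is L = (1/2) (y')^2 + (81/2) y^2.
Compute ∂L/∂y = 81y, ∂L/∂y' = y'.
The Euler-Lagrange equation d/dx(∂L/∂y') − ∂L/∂y = 0 reduces to
    y'' − 81 y = 0.
Its general solution is
    y(x) = A e^(9x) + B e^(−9x),
with A, B fixed by the endpoint conditions.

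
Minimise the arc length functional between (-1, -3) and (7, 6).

Arc-length functional: J[y] = ∫ sqrt(1 + (y')^2) dx.
Lagrangian L = sqrt(1 + (y')^2) has no explicit y dependence, so ∂L/∂y = 0 and the Euler-Lagrange equation gives
    d/dx( y' / sqrt(1 + (y')^2) ) = 0  ⇒  y' / sqrt(1 + (y')^2) = const.
Hence y' is constant, so y(x) is affine.
Fitting the endpoints (-1, -3) and (7, 6):
    slope m = (6 − (-3)) / (7 − (-1)) = 9/8,
    intercept c = (-3) − m·(-1) = -15/8.
Extremal: y(x) = (9/8) x - 15/8.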